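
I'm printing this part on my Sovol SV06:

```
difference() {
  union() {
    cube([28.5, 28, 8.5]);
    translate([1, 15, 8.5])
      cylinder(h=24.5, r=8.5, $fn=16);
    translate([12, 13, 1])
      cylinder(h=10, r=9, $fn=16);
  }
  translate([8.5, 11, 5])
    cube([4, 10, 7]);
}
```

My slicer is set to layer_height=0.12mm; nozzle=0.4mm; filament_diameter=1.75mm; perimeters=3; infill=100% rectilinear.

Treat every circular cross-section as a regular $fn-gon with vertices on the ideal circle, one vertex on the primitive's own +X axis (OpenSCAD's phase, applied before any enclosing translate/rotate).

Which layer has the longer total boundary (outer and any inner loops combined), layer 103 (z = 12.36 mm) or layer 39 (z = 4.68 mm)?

Layer 103 (z = 12.36): the cube is absent (z outside [0, 8.5]); the r=8.5 cylinder at (1, 15) gives a regular 16-gon of circumradius 8.5 (constant along its height) (perimeter = 2·16·8.500·sin(180°/16) = 53.06 mm); the cylinder at (12, 13) is not intersected at this z (z outside [1, 11]); Merging all regions: only the r=8.5 cylinder at (1, 15) is present, so the union is just that shape — boundary = 53.06 mm; the cube at (8.5, 11) is not intersected at this z (z outside [5, 12]); Subtracting the remaining from the first: none of the subtracted shapes is present at this height, so that combined region is unchanged — boundary = 53.06 mm. So its perimeter = 53.06 mm. Layer 39 (z = 4.68): the cube is present — its section is the full 28.5×28 rectangle (perimeter 113.00 mm); the cylinder at (1, 15) is not intersected at this z (z outside [8.5, 33]); the r=9 cylinder at (12, 13) contributes a regular 16-gon of circumradius 9 (perimeter = 2·16·9.000·sin(180°/16) = 56.19 mm); Taking the union: the r=9 cylinder at (12, 13) lies entirely inside the 28.5×28 cube, so the union is just the 28.5×28 cube — boundary = 113.00 mm; the cube at (8.5, 11) does not reach this height (z outside [5, 12]); After the difference (first − rest): none of the subtracted shapes is present at this height, so that combined region is unchanged — boundary = 113.00 mm. So its perimeter = 113.00 mm. Layer 39 is larger (113.00 vs 53.06 mm).

layer 39 (z = 4.68 mm)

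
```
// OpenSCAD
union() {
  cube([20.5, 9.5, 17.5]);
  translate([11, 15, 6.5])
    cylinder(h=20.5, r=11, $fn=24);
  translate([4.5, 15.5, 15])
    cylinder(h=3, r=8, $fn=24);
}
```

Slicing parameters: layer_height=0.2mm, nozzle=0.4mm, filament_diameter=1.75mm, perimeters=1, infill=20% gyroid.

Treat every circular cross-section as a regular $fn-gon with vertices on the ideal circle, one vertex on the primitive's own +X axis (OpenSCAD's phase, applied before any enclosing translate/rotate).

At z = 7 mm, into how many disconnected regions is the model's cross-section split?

At z = 7 mm: the cube is present — its section is the full 20.5×9.5 rectangle; the r=11 cylinder at (11, 15) contributes a regular 24-gon of circumradius 11; the cylinder at (4.5, 15.5) does not reach this height (z outside [15, 18]); Merging all regions: the regions partially overlap (shared area 72.87 mm²), so overlapping operands fuse into one piece — 1 connected region. The result has 1 disconnected region.

1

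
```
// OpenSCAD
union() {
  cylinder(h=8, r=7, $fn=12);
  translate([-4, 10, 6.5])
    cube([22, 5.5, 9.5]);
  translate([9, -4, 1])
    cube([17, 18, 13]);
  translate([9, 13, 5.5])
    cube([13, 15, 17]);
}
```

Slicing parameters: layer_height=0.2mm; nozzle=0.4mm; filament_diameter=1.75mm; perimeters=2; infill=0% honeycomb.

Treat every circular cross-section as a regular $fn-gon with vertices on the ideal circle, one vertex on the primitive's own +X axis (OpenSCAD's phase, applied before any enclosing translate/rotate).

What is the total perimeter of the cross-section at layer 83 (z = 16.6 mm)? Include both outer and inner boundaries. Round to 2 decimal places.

56.00 mm

At z = 16.6 mm: the cylinder does not reach this height (z outside [0, 8]); the cube at (-4, 10) is not intersected at this z (z outside [6.5, 16]); the cube at (9, -4) is not intersected at this z (z outside [1, 14]); the cube at (9, 13) (footprint 13×15) is included at this height (perimeter 56.00 mm); Combining (union): only the 13×15 cube at (9, 13) is present, so the union is just that shape — boundary = 56.00 mm. Overall, the cross-section is a single solid region. Total boundary length (outer) = 56.00 mm.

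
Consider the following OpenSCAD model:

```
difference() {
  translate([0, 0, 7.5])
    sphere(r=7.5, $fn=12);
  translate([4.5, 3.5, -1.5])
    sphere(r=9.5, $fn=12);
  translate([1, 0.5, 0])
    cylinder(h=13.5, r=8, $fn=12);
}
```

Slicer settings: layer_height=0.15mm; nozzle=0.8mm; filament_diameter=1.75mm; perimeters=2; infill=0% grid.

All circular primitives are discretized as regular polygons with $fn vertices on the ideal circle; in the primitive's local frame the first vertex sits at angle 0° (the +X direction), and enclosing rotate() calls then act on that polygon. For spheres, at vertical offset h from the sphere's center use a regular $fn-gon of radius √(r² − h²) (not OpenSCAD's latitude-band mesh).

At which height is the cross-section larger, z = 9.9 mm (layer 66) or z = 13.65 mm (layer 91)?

Layer 66 (z = 9.9): the r=7.5 sphere contributes a regular 12-gon of circumradius √(7.5²−2.4²) = 7.106 (area = (12/2)·7.106²·sin(360°/12) = 151.47 mm²); the sphere at (4.5, 3.5) is absent (|z−center|=11.400 > r=9.5); the cylinder at (1, 0.5): section is a regular 12-gon, circumradius r=8 (area = (12/2)·8.000²·sin(360°/12) = 192.00 mm²); Subtracting the remaining from the first: starting from the r=7.5 sphere (151.47 mm²), the r=8 cylinder at (1, 0.5) partially overlaps it — only the 149.83 mm² overlap (of its 192.00 mm²) is removed, clipping the outline — area = 1.64 mm². So its area = 1.64 mm². Layer 91 (z = 13.65): the r=7.5 sphere contributes a regular 12-gon of circumradius √(7.5²−6.15²) = 4.293 (area = (12/2)·4.293²·sin(360°/12) = 55.28 mm²); the sphere at (4.5, 3.5) does not reach this height (|z−center|=15.150 > r=9.5); the cylinder at (1, 0.5) is not intersected at this z (z outside [0, 13.5]); After the difference (first − rest): none of the subtracted shapes is present at this height, so the r=7.5 sphere is unchanged — area = 55.28 mm². So its area = 55.28 mm². Layer 91 is larger (55.28 vs 1.64 mm²).

layer 91 (z = 13.65 mm)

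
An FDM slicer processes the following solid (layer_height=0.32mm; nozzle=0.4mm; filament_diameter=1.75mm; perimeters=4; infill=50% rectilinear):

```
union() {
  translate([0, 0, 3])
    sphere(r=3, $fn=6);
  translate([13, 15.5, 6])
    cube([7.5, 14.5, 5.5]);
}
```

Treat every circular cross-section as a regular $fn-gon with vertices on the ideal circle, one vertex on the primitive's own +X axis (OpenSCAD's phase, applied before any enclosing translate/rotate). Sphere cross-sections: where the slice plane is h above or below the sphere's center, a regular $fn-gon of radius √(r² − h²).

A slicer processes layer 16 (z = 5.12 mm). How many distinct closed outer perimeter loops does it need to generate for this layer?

1

At z = 5.12 mm: the r=3 sphere slices to a regular 6-gon of circumradius 2.123 (√(r²−h²) with h=2.12 from center); the cube at (13, 15.5) is absent (z outside [6, 11.5]); Taking the union: only the r=3 sphere is present, so the union is just that shape — 1 connected region. The result has 1 disconnected region.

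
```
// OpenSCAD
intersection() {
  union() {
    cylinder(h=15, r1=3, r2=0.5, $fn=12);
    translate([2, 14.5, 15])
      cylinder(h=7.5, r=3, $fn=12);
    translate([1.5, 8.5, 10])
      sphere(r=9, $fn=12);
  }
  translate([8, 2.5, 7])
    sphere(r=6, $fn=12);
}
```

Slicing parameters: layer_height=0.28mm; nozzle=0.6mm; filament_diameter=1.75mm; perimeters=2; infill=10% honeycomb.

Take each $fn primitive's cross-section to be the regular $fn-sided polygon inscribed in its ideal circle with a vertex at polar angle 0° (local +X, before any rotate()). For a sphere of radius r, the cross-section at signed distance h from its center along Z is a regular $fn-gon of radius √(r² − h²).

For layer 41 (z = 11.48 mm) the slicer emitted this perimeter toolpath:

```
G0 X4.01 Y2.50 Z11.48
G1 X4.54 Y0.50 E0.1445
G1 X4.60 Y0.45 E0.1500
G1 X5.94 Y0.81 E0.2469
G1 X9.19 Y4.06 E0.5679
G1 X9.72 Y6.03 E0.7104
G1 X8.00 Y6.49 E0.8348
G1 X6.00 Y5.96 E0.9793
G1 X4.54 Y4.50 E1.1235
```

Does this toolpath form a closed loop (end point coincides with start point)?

Start point (G0): (4.01, 2.50). End point (last G1): the path does not return to the start — open.

no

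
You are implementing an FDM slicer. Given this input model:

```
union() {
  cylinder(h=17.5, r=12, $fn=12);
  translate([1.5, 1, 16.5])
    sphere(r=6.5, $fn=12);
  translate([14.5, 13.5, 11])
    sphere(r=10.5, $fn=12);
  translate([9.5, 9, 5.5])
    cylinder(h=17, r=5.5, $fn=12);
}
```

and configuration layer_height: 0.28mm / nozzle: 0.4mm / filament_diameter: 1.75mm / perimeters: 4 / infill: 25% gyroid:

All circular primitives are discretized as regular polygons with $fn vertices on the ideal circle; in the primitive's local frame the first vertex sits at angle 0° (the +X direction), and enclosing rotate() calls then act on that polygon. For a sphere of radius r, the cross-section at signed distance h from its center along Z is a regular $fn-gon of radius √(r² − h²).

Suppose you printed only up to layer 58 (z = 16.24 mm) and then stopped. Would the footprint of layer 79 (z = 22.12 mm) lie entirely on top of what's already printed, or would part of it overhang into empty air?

entirely on top

Compare the two slices. At z = 16.24: the r=12 cylinder gives a regular 12-gon of circumradius 12 (constant along its height) (area = (12/2)·12.000²·sin(360°/12) = 432.00 mm²); the r=6.5 sphere at (1.5, 1) contributes a regular 12-gon of circumradius √(6.5²−0.26²) = 6.495 (area = (12/2)·6.495²·sin(360°/12) = 126.55 mm²); the sphere at (14.5, 13.5): section is a regular 12-gon, circumradius = √(r²−h²) = √(10.5²−5.24²) = 9.099 (area = (12/2)·9.099²·sin(360°/12) = 248.38 mm²); the r=5.5 cylinder at (9.5, 9) gives a regular 12-gon of circumradius 5.5 (constant along its height) (area = (12/2)·5.500²·sin(360°/12) = 90.75 mm²); Merging all regions: the regions partially overlap — summed areas 897.67 mm² minus the doubly-counted overlap 216.26 mm² gives 681.41 mm² — area = 681.41 mm². At z = 22.12: the cylinder does not reach this height (z outside [0, 17.5]); the r=6.5 sphere at (1.5, 1) contributes a regular 12-gon of circumradius √(6.5²−5.62²) = 3.266 (area = (12/2)·3.266²·sin(360°/12) = 32.00 mm²); the sphere at (14.5, 13.5) is absent (|z−center|=11.120 > r=10.5); the r=5.5 cylinder at (9.5, 9) contributes a regular 12-gon of circumradius 5.5 (area = (12/2)·5.500²·sin(360°/12) = 90.75 mm²); Merging all regions: the 2 present regions are separate (no shared area or edge), so areas and boundary lengths simply add and each stays a separate island — area = 122.75 mm². Checking containment: the cross-section at z = 22.12 is a subset of the cross-section at z = 16.24.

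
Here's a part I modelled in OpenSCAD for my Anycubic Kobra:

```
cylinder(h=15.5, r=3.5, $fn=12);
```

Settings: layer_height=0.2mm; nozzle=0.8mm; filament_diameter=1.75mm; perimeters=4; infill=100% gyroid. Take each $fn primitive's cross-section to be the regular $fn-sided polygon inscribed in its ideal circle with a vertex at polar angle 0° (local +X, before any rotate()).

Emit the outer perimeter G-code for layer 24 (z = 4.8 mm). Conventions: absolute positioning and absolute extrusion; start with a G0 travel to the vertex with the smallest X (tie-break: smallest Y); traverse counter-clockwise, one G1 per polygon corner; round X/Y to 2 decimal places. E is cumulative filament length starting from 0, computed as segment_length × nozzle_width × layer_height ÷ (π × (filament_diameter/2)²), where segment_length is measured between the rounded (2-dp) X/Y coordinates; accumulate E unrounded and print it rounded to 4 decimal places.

G0 X-3.50 Y0.00 Z4.80
G1 X-3.03 Y-1.75 E0.1205
G1 X-1.75 Y-3.03 E0.2410
G1 X0.00 Y-3.50 E0.3615
G1 X1.75 Y-3.03 E0.4820
G1 X3.03 Y-1.75 E0.6024
G1 X3.50 Y0.00 E0.7230
G1 X3.03 Y1.75 E0.8435
G1 X1.75 Y3.03 E0.9639
G1 X0.00 Y3.50 E1.0845
G1 X-1.75 Y3.03 E1.2050
G1 X-3.03 Y1.75 E1.3254
G1 X-3.50 Y0.00 E1.4459

At z = 4.8 mm: the r=3.5 cylinder gives a regular 12-gon of circumradius 3.5 (constant along its height). The outline is a single polygon with 12 vertices. Extrusion per mm of travel: 0.8 × 0.2 / (π × 0.875²) = 0.066520. Accumulating E over each segment gives final E = 1.4459.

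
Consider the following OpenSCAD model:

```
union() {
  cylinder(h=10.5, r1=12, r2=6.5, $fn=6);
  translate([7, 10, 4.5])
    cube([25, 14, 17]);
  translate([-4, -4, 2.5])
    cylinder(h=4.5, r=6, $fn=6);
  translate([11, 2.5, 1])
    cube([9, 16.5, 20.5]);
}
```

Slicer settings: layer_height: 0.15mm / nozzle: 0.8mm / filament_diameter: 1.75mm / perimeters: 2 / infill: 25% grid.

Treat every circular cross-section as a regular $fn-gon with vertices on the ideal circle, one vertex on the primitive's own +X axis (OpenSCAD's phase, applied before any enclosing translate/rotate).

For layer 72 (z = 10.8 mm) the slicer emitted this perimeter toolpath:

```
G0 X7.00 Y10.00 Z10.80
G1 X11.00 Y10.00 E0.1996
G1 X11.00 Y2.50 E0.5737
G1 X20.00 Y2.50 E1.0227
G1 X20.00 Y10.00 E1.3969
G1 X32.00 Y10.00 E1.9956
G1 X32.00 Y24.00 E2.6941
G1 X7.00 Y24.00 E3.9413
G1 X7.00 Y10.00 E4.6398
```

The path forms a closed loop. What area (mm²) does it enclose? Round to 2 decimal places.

Apply the shoelace formula to the sequence of (X, Y) vertices; enclosed area = 417.50 mm².

417.50 mm²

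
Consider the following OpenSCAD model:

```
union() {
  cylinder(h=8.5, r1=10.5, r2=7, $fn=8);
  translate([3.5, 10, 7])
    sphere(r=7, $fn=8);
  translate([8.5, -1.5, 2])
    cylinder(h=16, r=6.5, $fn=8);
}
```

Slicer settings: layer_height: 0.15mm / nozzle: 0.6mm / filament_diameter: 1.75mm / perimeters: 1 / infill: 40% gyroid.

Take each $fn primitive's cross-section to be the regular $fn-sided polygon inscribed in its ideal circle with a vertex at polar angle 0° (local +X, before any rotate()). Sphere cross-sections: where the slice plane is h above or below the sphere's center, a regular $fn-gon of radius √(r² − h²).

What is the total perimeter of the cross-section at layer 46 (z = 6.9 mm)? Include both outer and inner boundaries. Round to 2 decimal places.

At z = 6.9 mm: the cone contributes a regular 8-gon of circumradius 7.659 (interpolated between r1=10.5 and r2=7 at t=0.812) (perimeter = 2·8·7.659·sin(180°/8) = 46.89 mm); the r=7 sphere at (3.5, 10) contributes a regular 8-gon of circumradius √(7²−0.1²) = 6.999 (perimeter = 2·8·6.999·sin(180°/8) = 42.86 mm); the r=6.5 cylinder at (8.5, -1.5) contributes a regular 8-gon of circumradius 6.5 (perimeter = 2·8·6.500·sin(180°/8) = 39.80 mm); Combining (union): the regions partially overlap (shared area 55.02 mm²), so the edge portions inside another operand are dropped and the merged outline is re-measured after clipping — boundary = 85.95 mm. Overall, the cross-section is a single solid region. Total boundary length (outer) = 85.95 mm.

85.95 mm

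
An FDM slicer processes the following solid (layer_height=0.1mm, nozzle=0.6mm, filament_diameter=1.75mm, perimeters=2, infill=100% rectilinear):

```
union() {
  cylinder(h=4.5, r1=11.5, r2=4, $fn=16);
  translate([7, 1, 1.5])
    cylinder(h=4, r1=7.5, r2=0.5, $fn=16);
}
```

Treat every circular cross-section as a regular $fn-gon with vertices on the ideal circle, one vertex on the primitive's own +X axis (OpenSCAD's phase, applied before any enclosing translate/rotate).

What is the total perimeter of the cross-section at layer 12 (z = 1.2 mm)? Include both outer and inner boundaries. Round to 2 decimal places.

59.31 mm

At z = 1.2 mm: the cone contributes a regular 16-gon of circumradius 9.500 (interpolated between r1=11.5 and r2=4 at t=0.267) (perimeter = 2·16·9.500·sin(180°/16) = 59.31 mm); the cone at (7, 1) does not reach this height (z outside [1.5, 5.5]); Combining (union): only the cone is present, so the union is just that shape — boundary = 59.31 mm. Overall, the cross-section is a single solid region. Total boundary length (outer) = 59.31 mm.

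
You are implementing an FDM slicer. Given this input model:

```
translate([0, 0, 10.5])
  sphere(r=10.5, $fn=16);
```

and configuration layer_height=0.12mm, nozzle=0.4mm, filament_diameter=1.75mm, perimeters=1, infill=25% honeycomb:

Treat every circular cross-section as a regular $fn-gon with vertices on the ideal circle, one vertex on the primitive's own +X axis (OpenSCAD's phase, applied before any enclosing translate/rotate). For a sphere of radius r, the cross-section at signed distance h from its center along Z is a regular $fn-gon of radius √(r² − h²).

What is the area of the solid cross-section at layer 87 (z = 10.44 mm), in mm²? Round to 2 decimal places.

At z = 10.44 mm: the r=10.5 sphere slices to a regular 16-gon of circumradius 10.500 (√(r²−h²) with h=0.06 from center) (area = (16/2)·10.500²·sin(360°/16) = 337.52 mm²). Overall, the cross-section is a single solid region. Net area = 337.52 mm².

337.52 mm²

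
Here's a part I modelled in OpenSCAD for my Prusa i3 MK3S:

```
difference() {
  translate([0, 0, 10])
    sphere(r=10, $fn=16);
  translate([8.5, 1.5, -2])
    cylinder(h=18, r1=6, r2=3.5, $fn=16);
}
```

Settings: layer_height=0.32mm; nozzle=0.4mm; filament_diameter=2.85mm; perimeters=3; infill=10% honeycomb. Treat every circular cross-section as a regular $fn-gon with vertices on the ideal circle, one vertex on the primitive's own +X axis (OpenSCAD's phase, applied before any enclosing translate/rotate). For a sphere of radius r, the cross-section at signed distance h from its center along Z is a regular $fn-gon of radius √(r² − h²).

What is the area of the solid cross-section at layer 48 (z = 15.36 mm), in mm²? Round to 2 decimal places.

At z = 15.36 mm: the r=10 sphere slices to a regular 16-gon of circumradius 8.442 (√(r²−h²) with h=5.36 from center) (area = (16/2)·8.442²·sin(360°/16) = 218.19 mm²); the cone at (8.5, 1.5) contributes a regular 16-gon of circumradius 3.589 (interpolated between r1=6 and r2=3.5 at t=0.964) (area = (16/2)·3.589²·sin(360°/16) = 39.43 mm²); Taking the first minus the rest: starting from the r=10 sphere (218.19 mm²), the cone at (8.5, 1.5) partially overlaps it — only the 15.86 mm² overlap (of its 39.43 mm²) is removed, clipping the outline — area = 202.34 mm². Overall, the cross-section is a single solid region. Net area = 202.34 mm².

202.34 mm²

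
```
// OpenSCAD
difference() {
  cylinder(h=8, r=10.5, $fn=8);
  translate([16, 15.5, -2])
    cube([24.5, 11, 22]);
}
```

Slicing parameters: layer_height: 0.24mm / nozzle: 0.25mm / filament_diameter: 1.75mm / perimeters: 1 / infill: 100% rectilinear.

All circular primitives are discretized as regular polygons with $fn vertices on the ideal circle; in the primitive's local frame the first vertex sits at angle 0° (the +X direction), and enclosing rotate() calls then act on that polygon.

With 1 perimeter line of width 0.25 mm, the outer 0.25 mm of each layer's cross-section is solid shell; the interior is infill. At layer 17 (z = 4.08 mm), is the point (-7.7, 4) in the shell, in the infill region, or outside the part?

infill

At z = 4.08 mm: the r=10.5 cylinder gives a regular 8-gon of circumradius 10.5 (constant along its height); the 24.5×11 cube at (16, 15.5) contributes its full rectangle; Subtracting the remaining from the first: starting from the r=10.5 cylinder, the 24.5×11 cube at (16, 15.5) misses the remaining region (no effect) — 1 connected region. Overall, the cross-section is a single solid region. The nearest boundary edge runs (-10.50, 0.00)→(-7.42, 7.42); distance from the point to it = 1.06 mm. The point is inside the cross-section and 1.06 mm from the nearest boundary — more than the 0.25 mm shell width (1 × 0.25), so it's in the infill interior.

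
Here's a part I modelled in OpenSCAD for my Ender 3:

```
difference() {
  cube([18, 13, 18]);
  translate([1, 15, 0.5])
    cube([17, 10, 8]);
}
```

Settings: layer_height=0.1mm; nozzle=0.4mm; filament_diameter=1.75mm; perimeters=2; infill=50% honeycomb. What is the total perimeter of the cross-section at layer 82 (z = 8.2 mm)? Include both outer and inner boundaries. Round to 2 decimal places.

At z = 8.2 mm: the cube (footprint 18×13) is included at this height (perimeter 62.00 mm); the cube at (1, 15) (footprint 17×10) is included at this height (perimeter 54.00 mm); Subtracting the remaining from the first: starting from the 18×13 cube, the 17×10 cube at (1, 15) misses the remaining region (no effect) — boundary = 62.00 mm. Overall, the cross-section is a single solid region. Total boundary length (outer) = 62.00 mm.

62.00 mm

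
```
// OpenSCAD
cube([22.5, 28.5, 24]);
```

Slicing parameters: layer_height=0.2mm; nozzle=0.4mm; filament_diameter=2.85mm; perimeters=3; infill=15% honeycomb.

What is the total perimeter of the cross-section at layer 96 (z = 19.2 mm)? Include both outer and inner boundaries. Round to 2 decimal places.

At z = 19.2 mm: the 22.5×28.5 cube contributes its full rectangle (perimeter 102.00 mm). Overall, the cross-section is a single solid region. Total boundary length (outer) = 102.00 mm.

102.00 mm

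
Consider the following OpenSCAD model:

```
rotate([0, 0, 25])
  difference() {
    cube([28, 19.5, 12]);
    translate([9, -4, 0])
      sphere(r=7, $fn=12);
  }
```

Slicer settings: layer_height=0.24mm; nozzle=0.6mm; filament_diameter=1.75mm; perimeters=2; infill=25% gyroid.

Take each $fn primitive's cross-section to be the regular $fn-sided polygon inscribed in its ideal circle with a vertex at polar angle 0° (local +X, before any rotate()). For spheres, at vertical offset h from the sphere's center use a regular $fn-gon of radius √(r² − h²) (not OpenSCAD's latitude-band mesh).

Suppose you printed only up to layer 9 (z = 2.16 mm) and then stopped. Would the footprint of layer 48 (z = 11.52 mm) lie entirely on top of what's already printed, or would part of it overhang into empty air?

part overhangs

Compare the two slices. At z = 2.16: the cube (footprint 28×19.5) is included at this height (area 546.00 mm²); the sphere at (9, -4): section is a regular 12-gon, circumradius = √(r²−h²) = √(7²−2.16²) = 6.658 (area = (12/2)·6.658²·sin(360°/12) = 133.00 mm²); Taking the first minus the rest: starting from the 28×19.5 cube (546.00 mm²), the r=7 sphere at (9, -4) partially overlaps it — only the 17.85 mm² overlap (of its 133.00 mm²) is removed, clipping the outline — area = 528.15 mm²; (whole slice rotated 25° about Z — lengths, areas and connectivity unchanged). At z = 11.52: the cube (footprint 28×19.5) is included at this height (area 546.00 mm²); the sphere at (9, -4) is not intersected at this z (|z−center|=11.520 > r=7); Subtracting the remaining from the first: none of the subtracted shapes is present at this height, so the 28×19.5 cube is unchanged — area = 546.00 mm²; (rotated 25° about Z; rotation is an isometry so areas/perimeters/island counts are preserved). Checking containment: at z = 11.52 the cross-section extends beyond the z = 2.16 cross-section by about 17.85 mm².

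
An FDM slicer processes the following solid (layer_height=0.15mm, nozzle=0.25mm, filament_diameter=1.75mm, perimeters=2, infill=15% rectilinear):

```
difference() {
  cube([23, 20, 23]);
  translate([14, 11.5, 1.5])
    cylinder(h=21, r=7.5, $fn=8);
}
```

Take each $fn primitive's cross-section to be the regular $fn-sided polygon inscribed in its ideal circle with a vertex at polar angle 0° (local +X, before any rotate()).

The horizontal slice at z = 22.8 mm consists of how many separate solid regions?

At z = 22.8 mm: the cube (footprint 23×20) is included at this height; the cylinder at (14, 11.5) is absent (z outside [1.5, 22.5]); Subtracting the remaining from the first: none of the subtracted shapes is present at this height, so the 23×20 cube is unchanged — 1 connected region. The result has 1 disconnected region.

1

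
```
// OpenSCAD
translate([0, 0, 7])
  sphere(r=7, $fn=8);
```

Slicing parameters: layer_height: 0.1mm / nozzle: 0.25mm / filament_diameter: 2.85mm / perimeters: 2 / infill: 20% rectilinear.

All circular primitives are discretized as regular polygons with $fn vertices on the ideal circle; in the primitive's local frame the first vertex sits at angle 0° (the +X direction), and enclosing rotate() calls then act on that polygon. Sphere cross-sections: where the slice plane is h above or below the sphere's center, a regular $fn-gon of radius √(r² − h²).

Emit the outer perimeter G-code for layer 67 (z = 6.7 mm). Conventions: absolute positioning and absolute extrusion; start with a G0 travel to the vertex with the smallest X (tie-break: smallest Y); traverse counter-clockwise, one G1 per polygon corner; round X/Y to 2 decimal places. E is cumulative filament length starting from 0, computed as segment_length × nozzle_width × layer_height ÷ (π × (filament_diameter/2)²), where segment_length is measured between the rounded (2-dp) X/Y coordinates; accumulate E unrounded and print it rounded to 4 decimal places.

At z = 6.7 mm: the r=7 sphere slices to a regular 8-gon of circumradius 6.994 (√(r²−h²) with h=0.3 from center). The outline is a single polygon with 8 vertices. Extrusion per mm of travel: 0.25 × 0.1 / (π × 1.425²) = 0.003919. Accumulating E over each segment gives final E = 0.1678.

G0 X-6.99 Y0.00 Z6.70
G1 X-4.95 Y-4.95 E0.0210
G1 X0.00 Y-6.99 E0.0420
G1 X4.95 Y-4.95 E0.0629
G1 X6.99 Y0.00 E0.0839
G1 X4.95 Y4.95 E0.1049
G1 X0.00 Y6.99 E0.1259
G1 X-4.95 Y4.95 E0.1469
G1 X-6.99 Y0.00 E0.1678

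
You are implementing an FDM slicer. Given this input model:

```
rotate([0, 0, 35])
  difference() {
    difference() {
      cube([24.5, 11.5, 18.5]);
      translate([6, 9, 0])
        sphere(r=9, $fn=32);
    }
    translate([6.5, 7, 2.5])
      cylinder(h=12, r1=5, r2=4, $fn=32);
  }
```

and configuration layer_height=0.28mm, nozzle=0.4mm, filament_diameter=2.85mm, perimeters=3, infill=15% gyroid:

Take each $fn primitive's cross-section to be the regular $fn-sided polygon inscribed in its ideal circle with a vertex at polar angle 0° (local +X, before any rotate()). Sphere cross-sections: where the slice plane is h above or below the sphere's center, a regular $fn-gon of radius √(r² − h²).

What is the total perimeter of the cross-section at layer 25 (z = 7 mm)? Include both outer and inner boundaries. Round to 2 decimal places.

86.28 mm

At z = 7 mm: the 24.5×11.5 cube contributes its full rectangle (perimeter 72.00 mm); the r=9 sphere at (6, 9) slices to a regular 32-gon of circumradius 5.657 (√(r²−h²) with h=7 from center) (perimeter = 2·32·5.657·sin(180°/32) = 35.49 mm); Subtracting the remaining from the first: starting from the 24.5×11.5 cube, the r=9 sphere at (6, 9) partially overlaps it — only the 77.19 mm² overlap (of its 99.89 mm²) is removed, clipping the outline — boundary = 84.84 mm; the cone at (6.5, 7) contributes a regular 32-gon of circumradius 4.625 (interpolated between r1=5 and r2=4 at t=0.375) (perimeter = 2·32·4.625·sin(180°/32) = 29.01 mm); After the difference (first − rest): starting from the result so far, the cone at (6.5, 7) partially overlaps it — only the 7.17 mm² overlap (of its 66.77 mm²) is removed, clipping the outline — boundary = 86.28 mm; (whole slice rotated 35° about Z — lengths, areas and connectivity unchanged). Overall, the cross-section is a single solid region. Total boundary length (outer) = 86.28 mm.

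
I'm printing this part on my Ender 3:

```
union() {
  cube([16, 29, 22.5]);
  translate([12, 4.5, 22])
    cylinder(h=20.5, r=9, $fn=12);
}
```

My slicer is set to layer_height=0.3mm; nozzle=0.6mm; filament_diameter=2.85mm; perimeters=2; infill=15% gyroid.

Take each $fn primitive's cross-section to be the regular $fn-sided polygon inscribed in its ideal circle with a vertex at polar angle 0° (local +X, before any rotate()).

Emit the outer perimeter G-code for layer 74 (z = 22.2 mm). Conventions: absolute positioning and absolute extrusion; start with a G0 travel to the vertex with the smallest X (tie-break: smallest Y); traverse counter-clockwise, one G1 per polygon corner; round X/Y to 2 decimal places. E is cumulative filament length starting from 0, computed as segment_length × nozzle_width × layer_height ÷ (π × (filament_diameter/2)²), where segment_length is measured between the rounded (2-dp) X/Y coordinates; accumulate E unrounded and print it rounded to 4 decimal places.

At z = 22.2 mm: the cube (footprint 16×29) is included at this height; the r=9 cylinder at (12, 4.5) gives a regular 12-gon of circumradius 9 (constant along its height); Taking the union: the regions partially overlap (shared area 150.39 mm²), so overlapping operands fuse into one piece — 1 connected region. The outline is a single polygon with 12 vertices. Extrusion per mm of travel: 0.6 × 0.3 / (π × 1.425²) = 0.028216. Accumulating E over each segment gives final E = 2.7905.

G0 X0.00 Y0.00 Z22.20
G1 X4.21 Y0.00 E0.1188
G1 X7.50 Y-3.29 E0.2501
G1 X12.00 Y-4.50 E0.3816
G1 X16.50 Y-3.29 E0.5130
G1 X19.79 Y0.00 E0.6443
G1 X21.00 Y4.50 E0.7758
G1 X19.79 Y9.00 E0.9073
G1 X16.50 Y12.29 E1.0386
G1 X16.00 Y12.43 E1.0532
G1 X16.00 Y29.00 E1.5207
G1 X0.00 Y29.00 E1.9722
G1 X0.00 Y0.00 E2.7905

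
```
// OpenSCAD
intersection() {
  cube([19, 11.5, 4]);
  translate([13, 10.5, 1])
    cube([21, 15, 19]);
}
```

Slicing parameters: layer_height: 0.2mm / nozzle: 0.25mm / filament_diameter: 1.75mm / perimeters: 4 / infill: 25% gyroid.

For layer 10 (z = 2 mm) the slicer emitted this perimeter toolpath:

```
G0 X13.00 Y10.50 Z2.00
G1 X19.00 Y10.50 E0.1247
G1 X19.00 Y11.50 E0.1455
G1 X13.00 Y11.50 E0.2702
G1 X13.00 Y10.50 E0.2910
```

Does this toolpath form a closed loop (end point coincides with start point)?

yes

Start point (G0): (13.00, 10.50). End point (last G1): the path returns to the start — closed.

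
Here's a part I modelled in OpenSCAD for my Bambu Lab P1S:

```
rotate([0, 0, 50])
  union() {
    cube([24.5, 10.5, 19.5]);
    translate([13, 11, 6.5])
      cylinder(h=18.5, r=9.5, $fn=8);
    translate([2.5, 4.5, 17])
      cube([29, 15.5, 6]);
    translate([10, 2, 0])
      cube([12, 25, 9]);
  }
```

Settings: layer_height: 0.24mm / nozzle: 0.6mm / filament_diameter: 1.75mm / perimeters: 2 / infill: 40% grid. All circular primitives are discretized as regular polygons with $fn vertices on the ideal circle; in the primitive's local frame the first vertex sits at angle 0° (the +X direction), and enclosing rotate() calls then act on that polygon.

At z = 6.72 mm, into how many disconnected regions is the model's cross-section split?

1

At z = 6.72 mm: the cube (footprint 24.5×10.5) is included at this height; the r=9.5 cylinder at (13, 11) gives a regular 8-gon of circumradius 9.5 (constant along its height); the cube at (2.5, 4.5) is absent (z outside [17, 23]); the 12×25 cube at (10, 2) contributes its full rectangle; Merging all regions: the regions partially overlap (shared area 316.39 mm²), so overlapping operands fuse into one piece — 1 connected region; (rotated 50° about Z; rotation is an isometry so areas/perimeters/island counts are preserved). The result has 1 disconnected region.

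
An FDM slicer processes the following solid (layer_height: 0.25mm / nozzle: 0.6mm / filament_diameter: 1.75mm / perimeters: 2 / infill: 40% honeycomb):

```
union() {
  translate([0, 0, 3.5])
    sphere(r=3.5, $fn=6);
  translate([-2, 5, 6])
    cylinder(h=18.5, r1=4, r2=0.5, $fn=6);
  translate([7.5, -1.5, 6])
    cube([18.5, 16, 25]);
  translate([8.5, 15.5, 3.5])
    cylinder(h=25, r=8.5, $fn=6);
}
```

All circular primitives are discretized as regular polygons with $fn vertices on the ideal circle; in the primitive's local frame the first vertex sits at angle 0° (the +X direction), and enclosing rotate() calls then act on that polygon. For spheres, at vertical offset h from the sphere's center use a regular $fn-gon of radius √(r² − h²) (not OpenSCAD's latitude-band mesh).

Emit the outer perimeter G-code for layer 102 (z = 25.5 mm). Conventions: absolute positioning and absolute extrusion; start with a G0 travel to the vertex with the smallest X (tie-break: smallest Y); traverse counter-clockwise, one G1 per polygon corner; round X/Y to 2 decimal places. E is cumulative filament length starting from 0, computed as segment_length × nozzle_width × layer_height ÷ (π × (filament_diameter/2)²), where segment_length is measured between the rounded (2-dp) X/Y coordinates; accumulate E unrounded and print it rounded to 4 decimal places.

G0 X0.00 Y15.50 Z25.50
G1 X4.25 Y8.14 E0.5300
G1 X7.50 Y8.14 E0.7327
G1 X7.50 Y-1.50 E1.3339
G1 X26.00 Y-1.50 E2.4876
G1 X26.00 Y14.50 E3.4854
G1 X16.42 Y14.50 E4.0828
G1 X17.00 Y15.50 E4.1549
G1 X12.75 Y22.86 E4.6849
G1 X4.25 Y22.86 E5.2150
G1 X0.00 Y15.50 E5.7450

At z = 25.5 mm: the sphere is not intersected at this z (|z−center|=22.000 > r=3.5); the cone at (-2, 5) is not intersected at this z (z outside [6, 24.5]); the cube at (7.5, -1.5) is present — its section is the full 18.5×16 rectangle; the r=8.5 cylinder at (8.5, 15.5) gives a regular 6-gon of circumradius 8.5 (constant along its height); Merging all regions: the regions partially overlap (shared area 45.08 mm²), so overlapping operands fuse into one piece — 1 connected region. The outline is a single polygon with 10 vertices. Extrusion per mm of travel: 0.6 × 0.25 / (π × 0.875²) = 0.062363. Accumulating E over each segment gives final E = 5.7450.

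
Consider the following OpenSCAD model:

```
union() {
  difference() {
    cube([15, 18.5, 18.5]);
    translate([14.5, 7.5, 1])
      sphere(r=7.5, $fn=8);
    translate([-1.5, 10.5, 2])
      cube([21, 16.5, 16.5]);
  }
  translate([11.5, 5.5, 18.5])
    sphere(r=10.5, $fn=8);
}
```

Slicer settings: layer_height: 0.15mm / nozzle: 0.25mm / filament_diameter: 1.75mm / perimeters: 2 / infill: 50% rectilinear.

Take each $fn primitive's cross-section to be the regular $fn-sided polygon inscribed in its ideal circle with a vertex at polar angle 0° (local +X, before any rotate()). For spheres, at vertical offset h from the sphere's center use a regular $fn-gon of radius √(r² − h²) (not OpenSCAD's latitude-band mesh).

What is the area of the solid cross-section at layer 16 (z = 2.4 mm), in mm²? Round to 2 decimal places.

93.74 mm²

At z = 2.4 mm: the 15×18.5 cube contributes its full rectangle (area 277.50 mm²); the r=7.5 sphere at (14.5, 7.5) slices to a regular 8-gon of circumradius 7.368 (√(r²−h²) with h=1.4 from center) (area = (8/2)·7.368²·sin(360°/8) = 153.56 mm²); the 21×16.5 cube at (-1.5, 10.5) contributes its full rectangle (area 346.50 mm²); Taking the first minus the rest: starting from the 15×18.5 cube (277.50 mm²), the r=7.5 sphere at (14.5, 7.5) partially overlaps it — only the 84.04 mm² overlap (of its 153.56 mm²) is removed, clipping the outline; the 21×16.5 cube at (-1.5, 10.5) partially overlaps it — only the 99.72 mm² overlap (of its 346.50 mm²) is removed, clipping the outline — area = 93.74 mm²; the sphere at (11.5, 5.5) is not intersected at this z (|z−center|=16.100 > r=10.5); Merging all regions: only the result so far is present, so the union is just that shape — area = 93.74 mm². Overall, the cross-section is a single solid region. Net area = 93.74 mm².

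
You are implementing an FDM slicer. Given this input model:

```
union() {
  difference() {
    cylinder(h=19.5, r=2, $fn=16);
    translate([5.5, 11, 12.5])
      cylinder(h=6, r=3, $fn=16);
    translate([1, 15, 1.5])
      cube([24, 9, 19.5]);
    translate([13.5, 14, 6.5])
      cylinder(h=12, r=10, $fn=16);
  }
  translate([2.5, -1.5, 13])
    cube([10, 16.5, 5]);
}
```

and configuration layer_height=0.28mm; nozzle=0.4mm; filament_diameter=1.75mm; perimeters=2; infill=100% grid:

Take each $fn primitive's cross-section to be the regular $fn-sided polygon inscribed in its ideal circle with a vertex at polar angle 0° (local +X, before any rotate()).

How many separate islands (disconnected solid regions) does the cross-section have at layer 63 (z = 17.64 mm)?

At z = 17.64 mm: the r=2 cylinder contributes a regular 16-gon of circumradius 2; the r=3 cylinder at (5.5, 11) gives a regular 16-gon of circumradius 3 (constant along its height); the cube at (1, 15) (footprint 24×9) is included at this height; the r=10 cylinder at (13.5, 14) gives a regular 16-gon of circumradius 10 (constant along its height); Subtracting the remaining from the first: starting from the r=2 cylinder, the r=3 cylinder at (5.5, 11) misses the remaining region (no effect); the 24×9 cube at (1, 15) misses the remaining region (no effect); the r=10 cylinder at (13.5, 14) misses the remaining region (no effect) — 1 connected region; the 10×16.5 cube at (2.5, -1.5) contributes its full rectangle; Combining (union): the 2 present regions are separate (no shared area or edge), so areas and boundary lengths simply add and each stays a separate island — 2 connected regions. Overall, the cross-section has 2 separate islands. Island count = 2.

2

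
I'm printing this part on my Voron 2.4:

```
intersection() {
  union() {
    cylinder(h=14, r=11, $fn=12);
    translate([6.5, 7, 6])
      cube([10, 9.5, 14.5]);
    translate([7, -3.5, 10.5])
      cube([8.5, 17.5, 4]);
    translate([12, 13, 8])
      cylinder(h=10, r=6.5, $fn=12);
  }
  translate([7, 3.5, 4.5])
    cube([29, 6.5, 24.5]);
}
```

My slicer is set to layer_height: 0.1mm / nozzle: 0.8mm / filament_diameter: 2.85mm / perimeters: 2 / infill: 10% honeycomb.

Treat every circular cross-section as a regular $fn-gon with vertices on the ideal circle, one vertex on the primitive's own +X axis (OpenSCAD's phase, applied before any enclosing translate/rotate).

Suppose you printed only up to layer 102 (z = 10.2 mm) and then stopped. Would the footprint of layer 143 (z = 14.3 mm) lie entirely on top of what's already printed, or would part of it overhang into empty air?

Compare the two slices. At z = 10.2: the cylinder: section is a regular 12-gon, circumradius r=11 (area = (12/2)·11.000²·sin(360°/12) = 363.00 mm²); the cube at (6.5, 7) (footprint 10×9.5) is included at this height (area 95.00 mm²); the cube at (7, -3.5) does not reach this height (z outside [10.5, 14.5]); the r=6.5 cylinder at (12, 13) gives a regular 12-gon of circumradius 6.5 (constant along its height) (area = (12/2)·6.500²·sin(360°/12) = 126.75 mm²); Taking the union: the regions partially overlap — summed areas 584.75 mm² minus the doubly-counted overlap 91.03 mm² gives 493.72 mm² — area = 493.72 mm²; the cube at (7, 3.5) (footprint 29×6.5) is included at this height (area 188.50 mm²); After intersecting: the 29×6.5 cube at (7, 3.5) partially overlaps that combined region; clipping to the common part keeps 38.61 mm² — area = 38.61 mm². At z = 14.3: the cylinder does not reach this height (z outside [0, 14]); the cube at (6.5, 7) is present — its section is the full 10×9.5 rectangle (area 95.00 mm²); the cube at (7, -3.5) (footprint 8.5×17.5) is included at this height (area 148.75 mm²); the r=6.5 cylinder at (12, 13) contributes a regular 12-gon of circumradius 6.5 (area = (12/2)·6.500²·sin(360°/12) = 126.75 mm²); Taking the union: the regions partially overlap — summed areas 370.50 mm² minus the doubly-counted overlap 150.30 mm² gives 220.20 mm² — area = 220.20 mm²; the 29×6.5 cube at (7, 3.5) contributes its full rectangle (area 188.50 mm²); Taking the intersection: the 29×6.5 cube at (7, 3.5) partially overlaps that combined region; clipping to the common part keeps 59.18 mm² — area = 59.18 mm². Checking containment: at z = 14.3 the cross-section extends beyond the z = 10.2 cross-section by about 20.56 mm².

part overhangs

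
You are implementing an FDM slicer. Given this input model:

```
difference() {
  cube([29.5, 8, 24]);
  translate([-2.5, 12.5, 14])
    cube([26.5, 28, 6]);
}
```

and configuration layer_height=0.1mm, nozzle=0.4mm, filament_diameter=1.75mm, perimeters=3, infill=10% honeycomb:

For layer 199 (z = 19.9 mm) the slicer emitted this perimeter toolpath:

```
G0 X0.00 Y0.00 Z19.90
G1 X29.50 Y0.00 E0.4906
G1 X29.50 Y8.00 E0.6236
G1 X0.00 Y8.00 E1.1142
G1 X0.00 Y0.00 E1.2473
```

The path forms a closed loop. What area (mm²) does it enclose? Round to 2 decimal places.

Apply the shoelace formula to the sequence of (X, Y) vertices; enclosed area = 236.00 mm².

236.00 mm²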